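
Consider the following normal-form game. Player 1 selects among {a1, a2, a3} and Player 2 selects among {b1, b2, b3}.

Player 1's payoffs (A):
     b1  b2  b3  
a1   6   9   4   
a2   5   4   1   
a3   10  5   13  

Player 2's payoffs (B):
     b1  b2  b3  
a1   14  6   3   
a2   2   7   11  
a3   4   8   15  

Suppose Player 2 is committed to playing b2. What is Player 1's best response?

With Player 2 fixed at b2, Player 1's payoffs are: a1 → 9, a2 → 4, a3 → 5.
The maximum is 9, achieved by a1.

a1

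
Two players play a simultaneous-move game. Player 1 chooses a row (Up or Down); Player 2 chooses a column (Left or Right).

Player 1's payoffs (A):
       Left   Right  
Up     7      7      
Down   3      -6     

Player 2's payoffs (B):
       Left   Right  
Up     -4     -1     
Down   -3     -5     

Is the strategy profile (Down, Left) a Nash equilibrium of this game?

Holding Player 2 at Left: Player 1 gets 3 from Down but could get 7 by switching to Up. Player 1 has a profitable deviation.

No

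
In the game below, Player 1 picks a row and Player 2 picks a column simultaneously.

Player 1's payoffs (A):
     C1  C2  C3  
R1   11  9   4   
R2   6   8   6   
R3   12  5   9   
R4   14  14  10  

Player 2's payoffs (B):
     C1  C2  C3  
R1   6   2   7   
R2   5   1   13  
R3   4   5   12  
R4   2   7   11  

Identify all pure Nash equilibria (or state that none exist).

(R4, C3)

Find each player's best response to every opponent strategy; NE are the intersections.
Player 1's best responses — vs C1: R4 (payoff 14); vs C2: R4 (payoff 14); vs C3: R4 (payoff 10).
Player 2's best responses — vs R1: C3 (payoff 7); vs R2: C3 (payoff 13); vs R3: C3 (payoff 12); vs R4: C3 (payoff 11).
The only mutual best response is (R4, C3); neither player gains by switching there.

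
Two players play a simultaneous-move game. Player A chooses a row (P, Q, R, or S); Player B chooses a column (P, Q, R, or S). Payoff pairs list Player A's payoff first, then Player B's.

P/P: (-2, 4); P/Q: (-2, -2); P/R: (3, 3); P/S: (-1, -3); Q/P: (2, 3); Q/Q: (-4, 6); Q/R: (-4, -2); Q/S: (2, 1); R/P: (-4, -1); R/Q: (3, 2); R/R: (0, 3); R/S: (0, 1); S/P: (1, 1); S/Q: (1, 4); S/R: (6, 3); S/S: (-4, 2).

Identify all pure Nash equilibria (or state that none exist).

Find each player's best response to every opponent strategy; NE are the intersections.
Player A's best responses — vs P: Q (payoff 2); vs Q: R (payoff 3); vs R: S (payoff 6); vs S: Q (payoff 2).
Player B's best responses — vs P: P (payoff 4); vs Q: Q (payoff 6); vs R: R (payoff 3); vs S: Q (payoff 4).
No cell has both players best-responding. For instance, Player A's best reply to R is S, but against S Player B prefers Q over R.

None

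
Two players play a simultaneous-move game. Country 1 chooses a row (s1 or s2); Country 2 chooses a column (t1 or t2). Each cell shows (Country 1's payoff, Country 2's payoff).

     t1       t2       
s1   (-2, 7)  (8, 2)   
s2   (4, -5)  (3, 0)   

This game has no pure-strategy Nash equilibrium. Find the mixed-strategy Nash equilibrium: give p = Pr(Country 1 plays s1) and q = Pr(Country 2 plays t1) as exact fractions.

p = 1/2, q = 5/11

In a mixed NE each player is indifferent between their pure strategies, so the opponent's mix sets the indifference.
Country 2 indifferent between t1 and t2: p·7 + (1−p)·(-5) = p·2 + (1−p)·0 ⟹ (-5) + 12p = 0 + 2p ⟹ p = 1/2.
Country 1 indifferent between s1 and s2: q·(-2) + (1−q)·8 = q·4 + (1−q)·3 ⟹ 8 + (-10)q = 3 + 1q ⟹ q = 5/11.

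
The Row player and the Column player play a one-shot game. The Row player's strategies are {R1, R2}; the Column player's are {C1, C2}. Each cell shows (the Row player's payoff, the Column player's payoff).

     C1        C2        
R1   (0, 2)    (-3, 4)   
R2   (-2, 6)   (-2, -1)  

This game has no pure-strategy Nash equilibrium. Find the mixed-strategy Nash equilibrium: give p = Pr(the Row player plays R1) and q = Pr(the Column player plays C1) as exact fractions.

p = 7/9, q = 1/3

In a mixed NE each player is indifferent between their pure strategies, so the opponent's mix sets the indifference.
The Column player indifferent between C1 and C2: p·2 + (1−p)·6 = p·4 + (1−p)·(-1) ⟹ 6 + (-4)p = (-1) + 5p ⟹ p = 7/9.
The Row player indifferent between R1 and R2: q·0 + (1−q)·(-3) = q·(-2) + (1−q)·(-2) ⟹ (-3) + 3q = (-2) + 0q ⟹ q = 1/3.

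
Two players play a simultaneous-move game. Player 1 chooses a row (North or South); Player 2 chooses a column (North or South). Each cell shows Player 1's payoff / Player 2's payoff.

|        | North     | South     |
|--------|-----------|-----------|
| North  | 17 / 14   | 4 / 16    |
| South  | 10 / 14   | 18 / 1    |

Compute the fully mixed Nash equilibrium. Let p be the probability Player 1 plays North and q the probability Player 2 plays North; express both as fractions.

p = 13/15, q = 2/3

In a mixed NE each player is indifferent between their pure strategies, so the opponent's mix sets the indifference.
Player 2 indifferent between North and South: p·14 + (1−p)·14 = p·16 + (1−p)·1 ⟹ 14 + 0p = 1 + 15p ⟹ p = 13/15.
Player 1 indifferent between North and South: q·17 + (1−q)·4 = q·10 + (1−q)·18 ⟹ 4 + 13q = 18 + (-8)q ⟹ q = 2/3.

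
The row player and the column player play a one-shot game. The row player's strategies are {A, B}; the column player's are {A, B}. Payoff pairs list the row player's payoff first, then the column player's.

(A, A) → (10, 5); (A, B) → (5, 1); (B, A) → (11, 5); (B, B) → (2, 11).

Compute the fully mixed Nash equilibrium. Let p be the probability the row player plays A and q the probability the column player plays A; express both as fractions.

p = 3/5, q = 3/4

In a mixed NE each player is indifferent between their pure strategies, so the opponent's mix sets the indifference.
The column player indifferent between A and B: p·5 + (1−p)·5 = p·1 + (1−p)·11 ⟹ 5 + 0p = 11 + (-10)p ⟹ p = 3/5.
The row player indifferent between A and B: q·10 + (1−q)·5 = q·11 + (1−q)·2 ⟹ 5 + 5q = 2 + 9q ⟹ q = 3/4.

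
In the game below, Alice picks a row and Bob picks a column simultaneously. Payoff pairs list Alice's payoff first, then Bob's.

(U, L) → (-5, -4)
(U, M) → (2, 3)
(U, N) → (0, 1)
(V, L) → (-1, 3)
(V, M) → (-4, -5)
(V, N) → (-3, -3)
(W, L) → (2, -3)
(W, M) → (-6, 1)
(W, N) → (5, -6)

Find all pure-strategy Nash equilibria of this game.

Check mutual best responses: a cell is a NE iff neither player can gain by unilaterally deviating.
Alice's best responses — vs L: W (payoff 2); vs M: U (payoff 2); vs N: W (payoff 5).
Bob's best responses — vs U: M (payoff 3); vs V: L (payoff 3); vs W: M (payoff 1).
The only mutual best response is (U, M); neither player gains by switching there.

(U, M)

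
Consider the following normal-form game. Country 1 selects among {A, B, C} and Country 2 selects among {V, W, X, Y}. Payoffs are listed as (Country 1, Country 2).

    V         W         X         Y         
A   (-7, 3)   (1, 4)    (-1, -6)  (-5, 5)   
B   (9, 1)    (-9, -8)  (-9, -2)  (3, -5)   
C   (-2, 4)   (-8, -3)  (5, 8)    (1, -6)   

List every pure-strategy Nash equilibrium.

Find each player's best response to every opponent strategy; NE are the intersections.
Country 1's best responses — vs V: B (payoff 9); vs W: A (payoff 1); vs X: C (payoff 5); vs Y: B (payoff 3).
Country 2's best responses — vs A: Y (payoff 5); vs B: V (payoff 1); vs C: X (payoff 8).
Mutual best responses occur at (B, V) and (C, X); at each, neither player gains by switching.

(B, V) and (C, X)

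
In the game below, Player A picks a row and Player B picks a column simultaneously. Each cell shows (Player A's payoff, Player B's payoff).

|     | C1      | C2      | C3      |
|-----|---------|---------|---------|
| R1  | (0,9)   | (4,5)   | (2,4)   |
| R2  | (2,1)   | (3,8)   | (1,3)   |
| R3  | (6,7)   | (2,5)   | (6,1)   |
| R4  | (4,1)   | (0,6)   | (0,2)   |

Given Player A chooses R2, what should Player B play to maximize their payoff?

C2

With Player A fixed at R2, Player B's payoffs are: C1 → 1, C2 → 8, C3 → 3.
The maximum is 8, achieved by C2.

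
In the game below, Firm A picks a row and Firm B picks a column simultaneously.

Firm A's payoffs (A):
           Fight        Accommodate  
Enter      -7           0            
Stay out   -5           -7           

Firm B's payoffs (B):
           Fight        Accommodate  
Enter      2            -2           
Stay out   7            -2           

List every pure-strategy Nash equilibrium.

Find each player's best response to every opponent strategy; NE are the intersections.
Firm A's best responses — vs Fight: Stay out (payoff -5); vs Accommodate: Enter (payoff 0).
Firm B's best responses — vs Enter: Fight (payoff 2); vs Stay out: Fight (payoff 7).
The only mutual best response is (Stay out, Fight); neither player gains by switching there.

(Stay out, Fight)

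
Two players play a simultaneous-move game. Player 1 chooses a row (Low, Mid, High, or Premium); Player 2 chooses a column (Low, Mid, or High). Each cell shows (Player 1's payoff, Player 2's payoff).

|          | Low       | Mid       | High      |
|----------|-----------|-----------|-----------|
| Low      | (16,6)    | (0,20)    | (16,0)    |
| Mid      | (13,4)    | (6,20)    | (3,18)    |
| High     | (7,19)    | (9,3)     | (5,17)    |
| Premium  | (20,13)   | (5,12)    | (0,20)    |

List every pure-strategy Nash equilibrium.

No pure-strategy Nash equilibrium

Check mutual best responses: a cell is a NE iff neither player can gain by unilaterally deviating.
Player 1's best responses — vs Low: Premium (payoff 20); vs Mid: High (payoff 9); vs High: Low (payoff 16).
Player 2's best responses — vs Low: Mid (payoff 20); vs Mid: Mid (payoff 20); vs High: Low (payoff 19); vs Premium: High (payoff 20).
No cell has both players best-responding. For instance, Player 1's best reply to Mid is High, but against High Player 2 prefers Low over Mid.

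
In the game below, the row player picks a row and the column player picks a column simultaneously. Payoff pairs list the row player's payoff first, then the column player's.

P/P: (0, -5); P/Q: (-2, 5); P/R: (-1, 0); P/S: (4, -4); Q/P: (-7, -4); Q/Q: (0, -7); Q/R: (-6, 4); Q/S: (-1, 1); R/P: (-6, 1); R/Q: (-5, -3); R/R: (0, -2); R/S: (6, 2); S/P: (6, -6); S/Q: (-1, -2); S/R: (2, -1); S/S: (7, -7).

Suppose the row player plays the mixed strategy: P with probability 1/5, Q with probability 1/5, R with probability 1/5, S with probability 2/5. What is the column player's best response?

R

Compute the column player's expected payoff from each pure strategy against the given mix.
P: (1/5)·(-5) + (1/5)·(-4) + (1/5)·1 + (2/5)·(-6) = -4
Q: (1/5)·5 + (1/5)·(-7) + (1/5)·(-3) + (2/5)·(-2) = -9/5
R: (1/5)·0 + (1/5)·4 + (1/5)·(-2) + (2/5)·(-1) = 0
S: (1/5)·(-4) + (1/5)·1 + (1/5)·2 + (2/5)·(-7) = -3
Highest expected payoff is 0, from R.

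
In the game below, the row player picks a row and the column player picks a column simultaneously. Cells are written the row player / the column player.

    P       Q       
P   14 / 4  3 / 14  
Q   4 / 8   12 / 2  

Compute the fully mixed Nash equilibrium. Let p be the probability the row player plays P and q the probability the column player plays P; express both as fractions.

p = 3/8, q = 9/19

Each player's mixing probability is pinned down by making the *other* player indifferent.
The column player indifferent between P and Q: p·4 + (1−p)·8 = p·14 + (1−p)·2 ⟹ 8 + (-4)p = 2 + 12p ⟹ p = 3/8.
The row player indifferent between P and Q: q·14 + (1−q)·3 = q·4 + (1−q)·12 ⟹ 3 + 11q = 12 + (-8)q ⟹ q = 9/19.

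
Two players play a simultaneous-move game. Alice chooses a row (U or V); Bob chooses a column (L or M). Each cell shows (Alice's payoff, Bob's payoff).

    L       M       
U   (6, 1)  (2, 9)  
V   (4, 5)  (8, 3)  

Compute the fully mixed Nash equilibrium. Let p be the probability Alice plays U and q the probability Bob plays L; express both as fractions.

p = 1/5, q = 3/4

Each player's mixing probability is pinned down by making the *other* player indifferent.
Bob indifferent between L and M: p·1 + (1−p)·5 = p·9 + (1−p)·3 ⟹ 5 + (-4)p = 3 + 6p ⟹ p = 1/5.
Alice indifferent between U and V: q·6 + (1−q)·2 = q·4 + (1−q)·8 ⟹ 2 + 4q = 8 + (-4)q ⟹ q = 3/4.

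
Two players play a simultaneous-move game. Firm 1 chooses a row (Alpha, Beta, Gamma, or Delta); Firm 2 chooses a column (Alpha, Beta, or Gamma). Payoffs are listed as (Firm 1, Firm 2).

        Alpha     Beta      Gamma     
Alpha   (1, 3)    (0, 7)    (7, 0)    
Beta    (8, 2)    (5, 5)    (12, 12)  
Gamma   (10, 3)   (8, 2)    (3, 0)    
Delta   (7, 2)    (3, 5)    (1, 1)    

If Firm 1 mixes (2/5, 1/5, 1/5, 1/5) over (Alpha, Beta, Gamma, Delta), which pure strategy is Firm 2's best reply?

Compute Firm 2's expected payoff from each pure strategy against the given mix.
Alpha: (2/5)·3 + (1/5)·2 + (1/5)·3 + (1/5)·2 = 13/5
Beta: (2/5)·7 + (1/5)·5 + (1/5)·2 + (1/5)·5 = 26/5
Gamma: (2/5)·0 + (1/5)·12 + (1/5)·0 + (1/5)·1 = 13/5
Highest expected payoff is 26/5, from Beta.

Beta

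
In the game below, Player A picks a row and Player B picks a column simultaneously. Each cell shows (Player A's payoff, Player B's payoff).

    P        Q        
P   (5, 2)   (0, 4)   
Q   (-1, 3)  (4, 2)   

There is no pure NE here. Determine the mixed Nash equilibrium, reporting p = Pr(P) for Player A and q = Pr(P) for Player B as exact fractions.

In a mixed NE each player is indifferent between their pure strategies, so the opponent's mix sets the indifference.
Player B indifferent between P and Q: p·2 + (1−p)·3 = p·4 + (1−p)·2 ⟹ 3 + (-1)p = 2 + 2p ⟹ p = 1/3.
Player A indifferent between P and Q: q·5 + (1−q)·0 = q·(-1) + (1−q)·4 ⟹ 0 + 5q = 4 + (-5)q ⟹ q = 2/5.

p = 1/3, q = 2/5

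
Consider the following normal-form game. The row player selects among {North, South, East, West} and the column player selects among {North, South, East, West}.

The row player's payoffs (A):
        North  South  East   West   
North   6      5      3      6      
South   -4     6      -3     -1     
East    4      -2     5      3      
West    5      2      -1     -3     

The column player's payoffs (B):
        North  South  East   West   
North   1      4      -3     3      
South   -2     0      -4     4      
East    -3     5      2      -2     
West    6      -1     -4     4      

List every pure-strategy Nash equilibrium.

A profile is a Nash equilibrium when each player is best-responding to the other.
The row player's best responses — vs North: North (payoff 6); vs South: South (payoff 6); vs East: East (payoff 5); vs West: North (payoff 6).
The column player's best responses — vs North: South (payoff 4); vs South: West (payoff 4); vs East: South (payoff 5); vs West: North (payoff 6).
No cell has both players best-responding. For instance, the row player's best reply to North is North, but against North the column player prefers South over North.

None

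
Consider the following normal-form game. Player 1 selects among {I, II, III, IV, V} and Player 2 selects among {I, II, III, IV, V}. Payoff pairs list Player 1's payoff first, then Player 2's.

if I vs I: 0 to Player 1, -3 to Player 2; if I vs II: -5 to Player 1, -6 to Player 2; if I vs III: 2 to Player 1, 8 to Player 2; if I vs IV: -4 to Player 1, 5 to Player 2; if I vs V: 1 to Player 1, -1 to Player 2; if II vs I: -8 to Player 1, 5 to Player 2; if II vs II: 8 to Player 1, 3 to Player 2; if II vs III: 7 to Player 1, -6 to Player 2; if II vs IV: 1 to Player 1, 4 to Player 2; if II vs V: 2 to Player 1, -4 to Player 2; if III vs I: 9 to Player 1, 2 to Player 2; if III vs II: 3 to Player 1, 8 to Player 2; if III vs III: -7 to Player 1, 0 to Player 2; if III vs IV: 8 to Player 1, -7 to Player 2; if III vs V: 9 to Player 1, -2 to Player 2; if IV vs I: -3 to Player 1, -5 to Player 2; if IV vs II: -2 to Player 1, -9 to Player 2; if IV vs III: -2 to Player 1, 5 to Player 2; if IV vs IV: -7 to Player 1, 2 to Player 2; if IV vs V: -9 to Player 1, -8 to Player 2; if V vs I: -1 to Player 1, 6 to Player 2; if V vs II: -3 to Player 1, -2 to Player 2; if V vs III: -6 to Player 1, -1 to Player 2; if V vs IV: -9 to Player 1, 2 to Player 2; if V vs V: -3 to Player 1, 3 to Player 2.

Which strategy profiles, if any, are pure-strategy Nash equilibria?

There is no pure-strategy Nash equilibrium

A profile is a Nash equilibrium when each player is best-responding to the other.
Player 1's best responses — vs I: III (payoff 9); vs II: II (payoff 8); vs III: II (payoff 7); vs IV: III (payoff 8); vs V: III (payoff 9).
Player 2's best responses — vs I: III (payoff 8); vs II: I (payoff 5); vs III: II (payoff 8); vs IV: III (payoff 5); vs V: I (payoff 6).
No cell has both players best-responding. For instance, Player 1's best reply to II is II, but against II Player 2 prefers I over II.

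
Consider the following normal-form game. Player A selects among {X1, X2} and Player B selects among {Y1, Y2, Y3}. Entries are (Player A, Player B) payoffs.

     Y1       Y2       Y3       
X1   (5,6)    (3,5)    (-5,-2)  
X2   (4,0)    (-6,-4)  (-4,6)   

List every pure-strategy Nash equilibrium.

A profile is a Nash equilibrium when each player is best-responding to the other.
Player A's best responses — vs Y1: X1 (payoff 5); vs Y2: X1 (payoff 3); vs Y3: X2 (payoff -4).
Player B's best responses — vs X1: Y1 (payoff 6); vs X2: Y3 (payoff 6).
Mutual best responses occur at (X1, Y1) and (X2, Y3); at each, neither player gains by switching.

(X1, Y1) and (X2, Y3)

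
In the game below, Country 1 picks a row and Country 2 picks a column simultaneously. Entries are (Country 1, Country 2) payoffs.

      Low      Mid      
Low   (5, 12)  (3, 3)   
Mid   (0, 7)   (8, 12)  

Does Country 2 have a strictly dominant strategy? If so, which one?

A strategy is strictly dominant if it gives Country 2 a strictly higher payoff than every other strategy, against every choice by the opponent.
Low is not dominant: against Mid, Mid gives 12 > 7.
Mid is not dominant: against Low, Low gives 12 > 3.
No single strategy is best against every opponent action.

None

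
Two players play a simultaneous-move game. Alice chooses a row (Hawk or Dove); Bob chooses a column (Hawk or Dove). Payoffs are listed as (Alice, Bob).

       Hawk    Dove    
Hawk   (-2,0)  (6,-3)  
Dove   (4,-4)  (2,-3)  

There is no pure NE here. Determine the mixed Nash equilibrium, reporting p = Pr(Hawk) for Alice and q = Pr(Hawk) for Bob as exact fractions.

p = 1/4, q = 2/5

Each player's mixing probability is pinned down by making the *other* player indifferent.
Bob indifferent between Hawk and Dove: p·0 + (1−p)·(-4) = p·(-3) + (1−p)·(-3) ⟹ (-4) + 4p = (-3) + 0p ⟹ p = 1/4.
Alice indifferent between Hawk and Dove: q·(-2) + (1−q)·6 = q·4 + (1−q)·2 ⟹ 6 + (-8)q = 2 + 2q ⟹ q = 2/5.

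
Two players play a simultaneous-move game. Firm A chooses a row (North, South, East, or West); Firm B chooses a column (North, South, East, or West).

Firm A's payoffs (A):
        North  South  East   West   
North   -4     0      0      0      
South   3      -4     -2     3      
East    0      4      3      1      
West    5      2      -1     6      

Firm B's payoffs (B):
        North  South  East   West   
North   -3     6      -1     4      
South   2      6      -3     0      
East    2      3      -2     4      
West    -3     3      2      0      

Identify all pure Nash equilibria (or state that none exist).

None

Check mutual best responses: a cell is a NE iff neither player can gain by unilaterally deviating.
Firm A's best responses — vs North: West (payoff 5); vs South: East (payoff 4); vs East: East (payoff 3); vs West: West (payoff 6).
Firm B's best responses — vs North: South (payoff 6); vs South: South (payoff 6); vs East: West (payoff 4); vs West: South (payoff 3).
No cell has both players best-responding. For instance, Firm A's best reply to North is West, but against West Firm B prefers South over North.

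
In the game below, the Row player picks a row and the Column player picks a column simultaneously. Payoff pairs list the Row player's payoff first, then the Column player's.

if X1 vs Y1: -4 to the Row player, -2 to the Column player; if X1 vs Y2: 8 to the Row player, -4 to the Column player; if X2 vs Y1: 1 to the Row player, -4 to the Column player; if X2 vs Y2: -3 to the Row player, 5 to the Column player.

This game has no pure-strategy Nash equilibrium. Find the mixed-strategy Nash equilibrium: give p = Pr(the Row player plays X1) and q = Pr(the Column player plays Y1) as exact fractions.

p = 9/11, q = 11/16

In a mixed NE each player is indifferent between their pure strategies, so the opponent's mix sets the indifference.
The Column player indifferent between Y1 and Y2: p·(-2) + (1−p)·(-4) = p·(-4) + (1−p)·5 ⟹ (-4) + 2p = 5 + (-9)p ⟹ p = 9/11.
The Row player indifferent between X1 and X2: q·(-4) + (1−q)·8 = q·1 + (1−q)·(-3) ⟹ 8 + (-12)q = (-3) + 4q ⟹ q = 11/16.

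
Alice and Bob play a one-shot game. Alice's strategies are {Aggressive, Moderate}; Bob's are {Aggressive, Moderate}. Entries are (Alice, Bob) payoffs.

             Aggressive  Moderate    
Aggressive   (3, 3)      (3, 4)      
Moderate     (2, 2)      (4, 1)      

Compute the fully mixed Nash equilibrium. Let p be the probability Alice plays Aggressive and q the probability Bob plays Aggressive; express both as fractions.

In a mixed NE each player is indifferent between their pure strategies, so the opponent's mix sets the indifference.
Bob indifferent between Aggressive and Moderate: p·3 + (1−p)·2 = p·4 + (1−p)·1 ⟹ 2 + 1p = 1 + 3p ⟹ p = 1/2.
Alice indifferent between Aggressive and Moderate: q·3 + (1−q)·3 = q·2 + (1−q)·4 ⟹ 3 + 0q = 4 + (-2)q ⟹ q = 1/2.

p = 1/2, q = 1/2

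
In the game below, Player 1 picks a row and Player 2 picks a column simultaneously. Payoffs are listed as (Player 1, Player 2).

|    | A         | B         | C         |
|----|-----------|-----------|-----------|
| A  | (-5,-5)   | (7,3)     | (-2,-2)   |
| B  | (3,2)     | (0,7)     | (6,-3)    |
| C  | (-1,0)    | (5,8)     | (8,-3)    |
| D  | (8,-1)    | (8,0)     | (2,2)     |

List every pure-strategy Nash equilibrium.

Check mutual best responses: a cell is a NE iff neither player can gain by unilaterally deviating.
Player 1's best responses — vs A: D (payoff 8); vs B: D (payoff 8); vs C: C (payoff 8).
Player 2's best responses — vs A: B (payoff 3); vs B: B (payoff 7); vs C: B (payoff 8); vs D: C (payoff 2).
No cell has both players best-responding. For instance, Player 1's best reply to C is C, but against C Player 2 prefers B over C.

No pure-strategy Nash equilibrium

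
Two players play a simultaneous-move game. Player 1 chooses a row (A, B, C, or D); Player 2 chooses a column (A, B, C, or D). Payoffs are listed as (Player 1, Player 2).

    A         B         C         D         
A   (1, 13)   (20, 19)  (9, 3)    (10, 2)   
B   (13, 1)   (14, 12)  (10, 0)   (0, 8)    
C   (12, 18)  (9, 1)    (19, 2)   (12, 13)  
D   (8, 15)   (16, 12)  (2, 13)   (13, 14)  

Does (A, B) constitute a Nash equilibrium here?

Yes

Holding Player 2 at B: Player 1 gets 20 from A, versus 14 from B, 9 from C, 16 from D. No profitable deviation for Player 1.
Holding Player 1 at A: Player 2 gets 19 from B, versus 13 from A, 3 from C, 2 from D. No profitable deviation for Player 2 either.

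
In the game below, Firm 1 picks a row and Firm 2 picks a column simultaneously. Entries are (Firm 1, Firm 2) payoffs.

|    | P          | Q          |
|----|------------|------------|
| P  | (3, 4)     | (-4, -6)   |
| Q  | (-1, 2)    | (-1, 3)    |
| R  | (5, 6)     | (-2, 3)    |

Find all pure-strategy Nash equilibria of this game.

(Q, Q) and (R, P)

A profile is a Nash equilibrium when each player is best-responding to the other.
Firm 1's best responses — vs P: R (payoff 5); vs Q: Q (payoff -1).
Firm 2's best responses — vs P: P (payoff 4); vs Q: Q (payoff 3); vs R: P (payoff 6).
Mutual best responses occur at (Q, Q) and (R, P); at each, neither player gains by switching.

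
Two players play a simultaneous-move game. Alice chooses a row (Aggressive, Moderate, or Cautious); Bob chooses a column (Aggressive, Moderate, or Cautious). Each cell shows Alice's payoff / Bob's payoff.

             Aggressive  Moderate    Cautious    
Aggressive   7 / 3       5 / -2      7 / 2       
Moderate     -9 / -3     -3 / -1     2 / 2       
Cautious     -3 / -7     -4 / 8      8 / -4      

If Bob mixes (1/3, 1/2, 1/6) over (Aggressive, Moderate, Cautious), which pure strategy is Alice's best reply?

Compute Alice's expected payoff from each pure strategy against the given mix.
Aggressive: (1/3)·7 + (1/2)·5 + (1/6)·7 = 6
Moderate: (1/3)·(-9) + (1/2)·(-3) + (1/6)·2 = -25/6
Cautious: (1/3)·(-3) + (1/2)·(-4) + (1/6)·8 = -5/3
Highest expected payoff is 6, from Aggressive.

Aggressive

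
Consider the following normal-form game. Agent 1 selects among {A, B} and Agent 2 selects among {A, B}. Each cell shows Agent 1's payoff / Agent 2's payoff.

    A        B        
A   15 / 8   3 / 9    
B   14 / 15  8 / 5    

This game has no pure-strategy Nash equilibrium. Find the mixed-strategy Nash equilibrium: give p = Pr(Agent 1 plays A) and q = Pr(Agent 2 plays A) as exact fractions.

p = 10/11, q = 5/6

In a mixed NE each player is indifferent between their pure strategies, so the opponent's mix sets the indifference.
Agent 2 indifferent between A and B: p·8 + (1−p)·15 = p·9 + (1−p)·5 ⟹ 15 + (-7)p = 5 + 4p ⟹ p = 10/11.
Agent 1 indifferent between A and B: q·15 + (1−q)·3 = q·14 + (1−q)·8 ⟹ 3 + 12q = 8 + 6q ⟹ q = 5/6.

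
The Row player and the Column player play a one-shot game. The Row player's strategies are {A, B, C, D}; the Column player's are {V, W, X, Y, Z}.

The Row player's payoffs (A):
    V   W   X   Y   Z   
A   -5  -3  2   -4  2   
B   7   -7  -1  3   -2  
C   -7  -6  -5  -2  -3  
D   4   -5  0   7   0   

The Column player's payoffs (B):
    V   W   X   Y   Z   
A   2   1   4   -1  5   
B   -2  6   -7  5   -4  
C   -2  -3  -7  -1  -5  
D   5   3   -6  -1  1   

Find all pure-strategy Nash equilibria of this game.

Find each player's best response to every opponent strategy; NE are the intersections.
The Row player's best responses — vs V: B (payoff 7); vs W: A (payoff -3); vs X: A (payoff 2); vs Y: D (payoff 7); vs Z: A (payoff 2).
The Column player's best responses — vs A: Z (payoff 5); vs B: W (payoff 6); vs C: Y (payoff -1); vs D: V (payoff 5).
The only mutual best response is (A, Z); neither player gains by switching there.

(A, Z)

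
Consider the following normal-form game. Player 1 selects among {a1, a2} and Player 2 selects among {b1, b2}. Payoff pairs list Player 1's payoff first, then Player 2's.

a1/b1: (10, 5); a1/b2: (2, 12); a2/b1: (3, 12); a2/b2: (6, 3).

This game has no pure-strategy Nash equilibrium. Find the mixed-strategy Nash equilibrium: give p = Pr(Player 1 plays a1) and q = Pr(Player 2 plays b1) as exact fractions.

p = 9/16, q = 4/11

Each player's mixing probability is pinned down by making the *other* player indifferent.
Player 2 indifferent between b1 and b2: p·5 + (1−p)·12 = p·12 + (1−p)·3 ⟹ 12 + (-7)p = 3 + 9p ⟹ p = 9/16.
Player 1 indifferent between a1 and a2: q·10 + (1−q)·2 = q·3 + (1−q)·6 ⟹ 2 + 8q = 6 + (-3)q ⟹ q = 4/11.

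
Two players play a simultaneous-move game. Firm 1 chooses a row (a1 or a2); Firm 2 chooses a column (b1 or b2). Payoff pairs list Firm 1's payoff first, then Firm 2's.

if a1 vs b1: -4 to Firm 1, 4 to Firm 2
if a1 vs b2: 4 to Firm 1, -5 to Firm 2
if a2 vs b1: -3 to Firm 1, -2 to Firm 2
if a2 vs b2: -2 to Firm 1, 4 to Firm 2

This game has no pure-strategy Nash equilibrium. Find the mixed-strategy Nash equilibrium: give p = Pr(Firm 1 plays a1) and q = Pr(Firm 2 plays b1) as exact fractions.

p = 2/5, q = 6/7

Each player's mixing probability is pinned down by making the *other* player indifferent.
Firm 2 indifferent between b1 and b2: p·4 + (1−p)·(-2) = p·(-5) + (1−p)·4 ⟹ (-2) + 6p = 4 + (-9)p ⟹ p = 2/5.
Firm 1 indifferent between a1 and a2: q·(-4) + (1−q)·4 = q·(-3) + (1−q)·(-2) ⟹ 4 + (-8)q = (-2) + (-1)q ⟹ q = 6/7.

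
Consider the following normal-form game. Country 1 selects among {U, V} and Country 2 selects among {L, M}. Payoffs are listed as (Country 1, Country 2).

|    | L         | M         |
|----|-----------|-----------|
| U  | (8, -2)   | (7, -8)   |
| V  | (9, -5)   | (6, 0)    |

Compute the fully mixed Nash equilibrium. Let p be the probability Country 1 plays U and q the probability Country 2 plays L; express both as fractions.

p = 5/11, q = 1/2

Each player's mixing probability is pinned down by making the *other* player indifferent.
Country 2 indifferent between L and M: p·(-2) + (1−p)·(-5) = p·(-8) + (1−p)·0 ⟹ (-5) + 3p = 0 + (-8)p ⟹ p = 5/11.
Country 1 indifferent between U and V: q·8 + (1−q)·7 = q·9 + (1−q)·6 ⟹ 7 + 1q = 6 + 3q ⟹ q = 1/2.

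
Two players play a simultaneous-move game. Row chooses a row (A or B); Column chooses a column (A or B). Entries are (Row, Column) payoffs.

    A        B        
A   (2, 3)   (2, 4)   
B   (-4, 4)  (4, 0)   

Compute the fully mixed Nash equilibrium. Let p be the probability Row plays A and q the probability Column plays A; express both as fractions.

In a mixed NE each player is indifferent between their pure strategies, so the opponent's mix sets the indifference.
Column indifferent between A and B: p·3 + (1−p)·4 = p·4 + (1−p)·0 ⟹ 4 + (-1)p = 0 + 4p ⟹ p = 4/5.
Row indifferent between A and B: q·2 + (1−q)·2 = q·(-4) + (1−q)·4 ⟹ 2 + 0q = 4 + (-8)q ⟹ q = 1/4.

p = 4/5, q = 1/4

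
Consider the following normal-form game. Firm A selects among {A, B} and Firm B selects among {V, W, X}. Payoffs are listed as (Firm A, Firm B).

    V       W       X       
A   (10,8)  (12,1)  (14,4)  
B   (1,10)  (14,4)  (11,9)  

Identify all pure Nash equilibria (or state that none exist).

(A, V)

A profile is a Nash equilibrium when each player is best-responding to the other.
Firm A's best responses — vs V: A (payoff 10); vs W: B (payoff 14); vs X: A (payoff 14).
Firm B's best responses — vs A: V (payoff 8); vs B: V (payoff 10).
The only mutual best response is (A, V); neither player gains by switching there.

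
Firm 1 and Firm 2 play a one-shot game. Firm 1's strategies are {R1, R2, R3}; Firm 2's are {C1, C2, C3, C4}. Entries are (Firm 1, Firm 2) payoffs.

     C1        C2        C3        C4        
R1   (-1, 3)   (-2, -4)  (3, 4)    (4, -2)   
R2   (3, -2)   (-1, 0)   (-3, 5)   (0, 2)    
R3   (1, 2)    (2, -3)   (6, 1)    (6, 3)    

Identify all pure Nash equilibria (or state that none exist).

A profile is a Nash equilibrium when each player is best-responding to the other.
Firm 1's best responses — vs C1: R2 (payoff 3); vs C2: R3 (payoff 2); vs C3: R3 (payoff 6); vs C4: R3 (payoff 6).
Firm 2's best responses — vs R1: C3 (payoff 4); vs R2: C3 (payoff 5); vs R3: C4 (payoff 3).
The only mutual best response is (R3, C4); neither player gains by switching there.

(R3, C4)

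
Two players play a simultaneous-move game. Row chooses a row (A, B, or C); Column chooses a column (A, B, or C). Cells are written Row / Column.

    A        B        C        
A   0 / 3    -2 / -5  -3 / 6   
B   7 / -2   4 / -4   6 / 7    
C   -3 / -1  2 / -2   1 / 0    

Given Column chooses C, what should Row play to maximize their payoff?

With Column fixed at C, Row's payoffs are: A → -3, B → 6, C → 1.
The maximum is 6, achieved by B.

B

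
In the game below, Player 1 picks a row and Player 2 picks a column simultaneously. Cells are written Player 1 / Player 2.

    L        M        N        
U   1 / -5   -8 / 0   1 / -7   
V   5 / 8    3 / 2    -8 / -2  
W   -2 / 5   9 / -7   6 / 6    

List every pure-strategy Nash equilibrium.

(V, L) and (W, N)

Find each player's best response to every opponent strategy; NE are the intersections.
Player 1's best responses — vs L: V (payoff 5); vs M: W (payoff 9); vs N: W (payoff 6).
Player 2's best responses — vs U: M (payoff 0); vs V: L (payoff 8); vs W: N (payoff 6).
Mutual best responses occur at (V, L) and (W, N); at each, neither player gains by switching.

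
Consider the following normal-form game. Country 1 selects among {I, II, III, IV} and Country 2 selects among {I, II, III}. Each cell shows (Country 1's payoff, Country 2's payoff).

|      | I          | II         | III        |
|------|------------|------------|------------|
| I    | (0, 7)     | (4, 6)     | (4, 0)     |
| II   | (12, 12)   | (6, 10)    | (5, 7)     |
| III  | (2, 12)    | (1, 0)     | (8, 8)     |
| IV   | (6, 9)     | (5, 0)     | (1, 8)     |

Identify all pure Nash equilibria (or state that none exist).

A profile is a Nash equilibrium when each player is best-responding to the other.
Country 1's best responses — vs I: II (payoff 12); vs II: II (payoff 6); vs III: III (payoff 8).
Country 2's best responses — vs I: I (payoff 7); vs II: I (payoff 12); vs III: I (payoff 12); vs IV: I (payoff 9).
The only mutual best response is (II, I); neither player gains by switching there.

(II, I)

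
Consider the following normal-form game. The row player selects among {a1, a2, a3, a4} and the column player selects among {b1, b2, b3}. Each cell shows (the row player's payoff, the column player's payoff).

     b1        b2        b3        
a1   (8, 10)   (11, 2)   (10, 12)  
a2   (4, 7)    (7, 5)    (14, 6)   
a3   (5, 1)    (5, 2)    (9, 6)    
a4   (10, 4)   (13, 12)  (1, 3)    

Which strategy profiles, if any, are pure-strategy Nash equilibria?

Find each player's best response to every opponent strategy; NE are the intersections.
The row player's best responses — vs b1: a4 (payoff 10); vs b2: a4 (payoff 13); vs b3: a2 (payoff 14).
The column player's best responses — vs a1: b3 (payoff 12); vs a2: b1 (payoff 7); vs a3: b3 (payoff 6); vs a4: b2 (payoff 12).
The only mutual best response is (a4, b2); neither player gains by switching there.

(a4, b2)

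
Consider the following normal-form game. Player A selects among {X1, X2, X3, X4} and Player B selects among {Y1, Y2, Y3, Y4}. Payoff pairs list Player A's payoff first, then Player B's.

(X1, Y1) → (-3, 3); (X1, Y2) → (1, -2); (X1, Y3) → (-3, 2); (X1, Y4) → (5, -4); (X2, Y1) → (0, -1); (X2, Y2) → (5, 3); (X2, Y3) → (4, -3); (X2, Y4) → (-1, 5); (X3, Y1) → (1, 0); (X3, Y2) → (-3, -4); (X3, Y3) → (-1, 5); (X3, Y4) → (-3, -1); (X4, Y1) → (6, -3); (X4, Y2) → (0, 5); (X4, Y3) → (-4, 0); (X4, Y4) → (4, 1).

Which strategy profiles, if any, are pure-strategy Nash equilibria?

A profile is a Nash equilibrium when each player is best-responding to the other.
Player A's best responses — vs Y1: X4 (payoff 6); vs Y2: X2 (payoff 5); vs Y3: X2 (payoff 4); vs Y4: X1 (payoff 5).
Player B's best responses — vs X1: Y1 (payoff 3); vs X2: Y4 (payoff 5); vs X3: Y3 (payoff 5); vs X4: Y2 (payoff 5).
No cell has both players best-responding. For instance, Player A's best reply to Y3 is X2, but against X2 Player B prefers Y4 over Y3.

No pure-strategy Nash equilibrium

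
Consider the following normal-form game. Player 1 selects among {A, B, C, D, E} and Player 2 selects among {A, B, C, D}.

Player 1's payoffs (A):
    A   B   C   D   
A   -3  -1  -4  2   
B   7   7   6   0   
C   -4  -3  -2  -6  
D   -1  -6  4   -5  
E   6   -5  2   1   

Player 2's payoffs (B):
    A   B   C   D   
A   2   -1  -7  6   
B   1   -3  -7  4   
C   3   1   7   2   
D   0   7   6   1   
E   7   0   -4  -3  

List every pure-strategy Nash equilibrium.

(A, D)

Find each player's best response to every opponent strategy; NE are the intersections.
Player 1's best responses — vs A: B (payoff 7); vs B: B (payoff 7); vs C: B (payoff 6); vs D: A (payoff 2).
Player 2's best responses — vs A: D (payoff 6); vs B: D (payoff 4); vs C: C (payoff 7); vs D: B (payoff 7); vs E: A (payoff 7).
The only mutual best response is (A, D); neither player gains by switching there.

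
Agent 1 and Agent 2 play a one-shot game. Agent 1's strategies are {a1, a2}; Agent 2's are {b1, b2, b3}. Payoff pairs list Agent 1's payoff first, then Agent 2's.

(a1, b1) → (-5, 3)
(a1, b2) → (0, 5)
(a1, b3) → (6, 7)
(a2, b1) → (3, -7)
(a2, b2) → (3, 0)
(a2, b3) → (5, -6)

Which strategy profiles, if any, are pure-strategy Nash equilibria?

(a1, b3) and (a2, b2)

A profile is a Nash equilibrium when each player is best-responding to the other.
Agent 1's best responses — vs b1: a2 (payoff 3); vs b2: a2 (payoff 3); vs b3: a1 (payoff 6).
Agent 2's best responses — vs a1: b3 (payoff 7); vs a2: b2 (payoff 0).
Mutual best responses occur at (a1, b3) and (a2, b2); at each, neither player gains by switching.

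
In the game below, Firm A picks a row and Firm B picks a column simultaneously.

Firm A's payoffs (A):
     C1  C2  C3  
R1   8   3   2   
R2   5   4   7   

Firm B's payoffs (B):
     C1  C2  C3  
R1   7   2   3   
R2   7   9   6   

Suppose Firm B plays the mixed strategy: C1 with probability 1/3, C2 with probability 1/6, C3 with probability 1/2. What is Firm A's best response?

Compute Firm A's expected payoff from each pure strategy against the given mix.
R1: (1/3)·8 + (1/6)·3 + (1/2)·2 = 25/6
R2: (1/3)·5 + (1/6)·4 + (1/2)·7 = 35/6
Highest expected payoff is 35/6, from R2.

R2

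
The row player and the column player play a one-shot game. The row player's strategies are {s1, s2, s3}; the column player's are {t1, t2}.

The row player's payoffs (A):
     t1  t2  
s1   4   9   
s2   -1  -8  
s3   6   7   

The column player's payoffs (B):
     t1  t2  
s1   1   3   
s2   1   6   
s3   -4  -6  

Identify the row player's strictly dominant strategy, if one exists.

A strategy is strictly dominant if it gives the row player a strictly higher payoff than every other strategy, against every choice by the opponent.
s1 is not dominant: against t1, s3 gives 6 > 4.
s2 is not dominant: against t1, s1 gives 4 > -1.
s3 is not dominant: against t2, s1 gives 9 > 7.
No single strategy is best against every opponent action.

None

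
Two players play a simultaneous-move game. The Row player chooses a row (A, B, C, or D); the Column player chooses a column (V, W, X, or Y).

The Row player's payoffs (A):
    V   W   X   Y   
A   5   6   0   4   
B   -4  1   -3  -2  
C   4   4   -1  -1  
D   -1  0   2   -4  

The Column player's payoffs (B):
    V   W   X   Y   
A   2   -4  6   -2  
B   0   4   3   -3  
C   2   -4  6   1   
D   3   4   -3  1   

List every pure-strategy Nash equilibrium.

A profile is a Nash equilibrium when each player is best-responding to the other.
The Row player's best responses — vs V: A (payoff 5); vs W: A (payoff 6); vs X: D (payoff 2); vs Y: A (payoff 4).
The Column player's best responses — vs A: X (payoff 6); vs B: W (payoff 4); vs C: X (payoff 6); vs D: W (payoff 4).
No cell has both players best-responding. For instance, the Row player's best reply to Y is A, but against A the Column player prefers X over Y.

None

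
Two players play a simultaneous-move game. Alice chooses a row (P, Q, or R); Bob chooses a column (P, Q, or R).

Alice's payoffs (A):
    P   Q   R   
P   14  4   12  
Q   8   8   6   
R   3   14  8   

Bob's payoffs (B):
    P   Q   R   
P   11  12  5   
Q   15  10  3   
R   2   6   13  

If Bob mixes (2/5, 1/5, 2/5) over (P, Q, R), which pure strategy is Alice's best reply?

P

Alice's best reply maximizes expected payoff against the mix.
P: (2/5)·14 + (1/5)·4 + (2/5)·12 = 56/5
Q: (2/5)·8 + (1/5)·8 + (2/5)·6 = 36/5
R: (2/5)·3 + (1/5)·14 + (2/5)·8 = 36/5
Highest expected payoff is 56/5, from P.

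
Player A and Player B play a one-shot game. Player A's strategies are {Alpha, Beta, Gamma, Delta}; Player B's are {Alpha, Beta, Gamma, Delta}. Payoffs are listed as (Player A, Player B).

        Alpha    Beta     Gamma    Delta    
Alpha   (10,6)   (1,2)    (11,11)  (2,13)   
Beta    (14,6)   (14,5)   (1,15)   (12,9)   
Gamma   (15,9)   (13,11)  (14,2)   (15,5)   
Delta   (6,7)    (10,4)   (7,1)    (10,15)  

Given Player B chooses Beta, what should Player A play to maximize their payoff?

Beta

With Player B fixed at Beta, Player A's payoffs are: Alpha → 1, Beta → 14, Gamma → 13, Delta → 10.
The maximum is 14, achieved by Beta.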